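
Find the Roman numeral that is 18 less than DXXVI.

DXXVI = 526
526 - 18 = 508

DVIII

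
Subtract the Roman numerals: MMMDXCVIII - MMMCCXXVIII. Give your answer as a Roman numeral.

MMMDXCVIII = 3598
MMMCCXXVIII = 3228
3598 - 3228 = 370

CCCLXX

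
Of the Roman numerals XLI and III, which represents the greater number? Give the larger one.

XLI = 41
III = 3
41 is larger

XLI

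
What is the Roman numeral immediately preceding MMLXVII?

MMLXVII = 2067, so the previous integer is 2067 - 1 = 2066

MMLXVI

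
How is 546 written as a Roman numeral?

Convert 546 to Roman numerals:
  546 contains 1×500 (D)
  46 contains 1×40 (XL)
  6 contains 1×5 (V)
  1 contains 1×1 (I)

DXLVI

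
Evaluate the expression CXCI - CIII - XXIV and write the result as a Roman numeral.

CXCI = 191, CIII = 103, XXIV = 24
191 - 103 = 88
88 - 24 = 64

LXIV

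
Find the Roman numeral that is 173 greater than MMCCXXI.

MMCCXXI = 2221
2221 + 173 = 2394

MMCCCXCIV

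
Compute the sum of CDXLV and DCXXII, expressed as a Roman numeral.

CDXLV = 445
DCXXII = 622
445 + 622 = 1067

MLXVII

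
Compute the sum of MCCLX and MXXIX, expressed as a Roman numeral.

MCCLX = 1260
MXXIX = 1029
1260 + 1029 = 2289

MMCCLXXXIX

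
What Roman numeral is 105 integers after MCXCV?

MCXCV = 1195
1195 + 105 = 1300

MCCC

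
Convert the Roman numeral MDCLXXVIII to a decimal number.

MDCLXXVIII: M=1000, D=500, C=100, L=50, X=10, X=10, V=5, I=1, I=1, I=1
1000 + 500 + 100 + 50 + 10 + 10 + 5 + 1 + 1 + 1 = 1678

1678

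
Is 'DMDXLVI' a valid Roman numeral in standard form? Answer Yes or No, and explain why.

'DMDXLVI': D should not appear more than once

No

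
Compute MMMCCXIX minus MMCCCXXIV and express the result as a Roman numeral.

MMMCCXIX = 3219
MMCCCXXIV = 2324
3219 - 2324 = 895

DCCCXCV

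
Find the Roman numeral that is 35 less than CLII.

CLII = 152
152 - 35 = 117

CXVII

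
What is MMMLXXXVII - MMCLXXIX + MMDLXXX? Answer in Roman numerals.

MMMLXXXVII = 3087, MMCLXXIX = 2179, MMDLXXX = 2580
3087 - 2179 = 908
908 + 2580 = 3488

MMMCDLXXXVIII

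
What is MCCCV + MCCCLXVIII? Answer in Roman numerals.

MCCCV = 1305
MCCCLXVIII = 1368
1305 + 1368 = 2673

MMDCLXXIII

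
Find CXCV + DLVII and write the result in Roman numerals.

CXCV = 195
DLVII = 557
195 + 557 = 752

DCCLII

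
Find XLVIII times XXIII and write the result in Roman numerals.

XLVIII = 48
XXIII = 23
48 × 23 = 1104

MCIV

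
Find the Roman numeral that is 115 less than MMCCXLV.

MMCCXLV = 2245
2245 - 115 = 2130

MMCXXX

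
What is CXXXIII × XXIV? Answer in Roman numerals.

CXXXIII = 133
XXIV = 24
133 × 24 = 3192

MMMCXCII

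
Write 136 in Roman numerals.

Convert 136 to Roman numerals:
  136 contains 1×100 (C)
  36 contains 3×10 (XXX)
  6 contains 1×5 (V)
  1 contains 1×1 (I)

CXXXVI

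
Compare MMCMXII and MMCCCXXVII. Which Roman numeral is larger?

MMCMXII = 2912
MMCCCXXVII = 2327
2912 is larger

MMCMXII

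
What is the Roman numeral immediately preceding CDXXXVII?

CDXXXVII = 437, so the previous integer is 437 - 1 = 436

CDXXXVI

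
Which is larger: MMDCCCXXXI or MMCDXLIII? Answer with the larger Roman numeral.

MMDCCCXXXI = 2831
MMCDXLIII = 2443
2831 is larger

MMDCCCXXXI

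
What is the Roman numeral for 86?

Convert 86 to Roman numerals:
  86 contains 1×50 (L)
  36 contains 3×10 (XXX)
  6 contains 1×5 (V)
  1 contains 1×1 (I)

LXXXVI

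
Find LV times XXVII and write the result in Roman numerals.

LV = 55
XXVII = 27
55 × 27 = 1485

MCDLXXXV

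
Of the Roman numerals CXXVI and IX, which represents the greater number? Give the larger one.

CXXVI = 126
IX = 9
126 is larger

CXXVI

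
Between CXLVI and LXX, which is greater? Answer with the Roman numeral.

CXLVI = 146
LXX = 70
146 is larger

CXLVI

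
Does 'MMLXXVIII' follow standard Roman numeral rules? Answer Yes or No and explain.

'MMLXXVIII': Check the rules: uses only the symbols I, V, X, L, C, D, M; no symbol is repeated more than three times in a row; V, L and D each appear at most once; no smaller symbol precedes a larger one (values never increase from left to right). Value: M (1000) + M (1000) + L (50) + X (10) + X (10) + V (5) + I (1) + I (1) + I (1) = 2078. So it is a valid standard Roman numeral.

Yes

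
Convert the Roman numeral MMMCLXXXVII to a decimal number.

MMMCLXXXVII: M=1000, M=1000, M=1000, C=100, L=50, X=10, X=10, X=10, V=5, I=1, I=1
1000 + 1000 + 1000 + 100 + 50 + 10 + 10 + 10 + 5 + 1 + 1 = 3187

3187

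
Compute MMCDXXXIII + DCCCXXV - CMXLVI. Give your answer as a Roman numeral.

MMCDXXXIII = 2433, DCCCXXV = 825, CMXLVI = 946
2433 + 825 = 3258
3258 - 946 = 2312

MMCCCXII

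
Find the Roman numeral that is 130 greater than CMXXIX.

CMXXIX = 929
929 + 130 = 1059

MLIX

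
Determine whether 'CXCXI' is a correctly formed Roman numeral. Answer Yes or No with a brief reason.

'CXCXI': X cannot come right after the subtractive pair XC: once X is subtracted in XC, the next symbol must be smaller than X

No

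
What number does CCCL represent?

CCCL: C=100, C=100, C=100, L=50
100 + 100 + 100 + 50 = 350

350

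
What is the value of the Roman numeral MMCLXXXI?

MMCLXXXI: M=1000, M=1000, C=100, L=50, X=10, X=10, X=10, I=1
1000 + 1000 + 100 + 50 + 10 + 10 + 10 + 1 = 2181

2181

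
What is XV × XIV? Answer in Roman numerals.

XV = 15
XIV = 14
15 × 14 = 210

CCX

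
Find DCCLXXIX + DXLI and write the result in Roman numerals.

DCCLXXIX = 779
DXLI = 541
779 + 541 = 1320

MCCCXX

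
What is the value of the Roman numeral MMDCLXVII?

MMDCLXVII: M=1000, M=1000, D=500, C=100, L=50, X=10, V=5, I=1, I=1
1000 + 1000 + 500 + 100 + 50 + 10 + 5 + 1 + 1 = 2667

2667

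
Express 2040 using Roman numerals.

Convert 2040 to Roman numerals:
  2040 contains 2×1000 (MM)
  40 contains 1×40 (XL)

MMXL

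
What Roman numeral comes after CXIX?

CXIX = 119, so the next integer is 119 + 1 = 120

CXX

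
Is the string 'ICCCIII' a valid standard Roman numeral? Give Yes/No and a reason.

'ICCCIII': Invalid subtractive combination: IC

No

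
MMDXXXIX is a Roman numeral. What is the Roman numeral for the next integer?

MMDXXXIX = 2539; next is 2540

MMDXL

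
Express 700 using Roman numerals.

Convert 700 to Roman numerals:
  700 contains 1×500 (D)
  200 contains 2×100 (CC)

DCC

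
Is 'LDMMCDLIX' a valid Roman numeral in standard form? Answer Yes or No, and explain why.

'LDMMCDLIX': L should not appear more than once

No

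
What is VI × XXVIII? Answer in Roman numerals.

VI = 6
XXVIII = 28
6 × 28 = 168

CLXVIII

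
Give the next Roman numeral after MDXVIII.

MDXVIII = 1518, so the next integer is 1518 + 1 = 1519

MDXIX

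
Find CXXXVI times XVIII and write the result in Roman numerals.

CXXXVI = 136
XVIII = 18
136 × 18 = 2448

MMCDXLVIII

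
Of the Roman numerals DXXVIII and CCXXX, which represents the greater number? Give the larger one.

DXXVIII = 528
CCXXX = 230
528 is larger

DXXVIII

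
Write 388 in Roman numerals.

Convert 388 to Roman numerals:
  388 contains 3×100 (CCC)
  88 contains 1×50 (L)
  38 contains 3×10 (XXX)
  8 contains 1×5 (V)
  3 contains 3×1 (III)

CCCLXXXVIII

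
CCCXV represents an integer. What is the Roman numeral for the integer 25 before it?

CCCXV = 315
315 - 25 = 290

CCXC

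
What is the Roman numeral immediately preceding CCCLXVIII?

CCCLXVIII = 368; previous is 367

CCCLXVII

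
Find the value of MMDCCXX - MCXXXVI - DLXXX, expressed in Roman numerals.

MMDCCXX = 2720, MCXXXVI = 1136, DLXXX = 580
2720 - 1136 = 1584
1584 - 580 = 1004

MIV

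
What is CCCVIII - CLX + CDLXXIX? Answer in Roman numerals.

CCCVIII = 308, CLX = 160, CDLXXIX = 479
308 - 160 = 148
148 + 479 = 627

DCXXVII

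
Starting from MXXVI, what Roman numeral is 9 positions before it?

MXXVI = 1026
1026 - 9 = 1017

MXVII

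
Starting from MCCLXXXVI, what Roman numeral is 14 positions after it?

MCCLXXXVI = 1286
1286 + 14 = 1300

MCCC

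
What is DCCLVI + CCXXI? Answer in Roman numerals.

DCCLVI = 756
CCXXI = 221
756 + 221 = 977

CMLXXVII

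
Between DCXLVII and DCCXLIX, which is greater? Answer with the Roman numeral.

DCXLVII = 647
DCCXLIX = 749
749 is larger

DCCXLIX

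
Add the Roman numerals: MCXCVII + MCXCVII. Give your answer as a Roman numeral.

MCXCVII = 1197
MCXCVII = 1197
1197 + 1197 = 2394

MMCCCXCIV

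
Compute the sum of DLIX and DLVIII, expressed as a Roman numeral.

DLIX = 559
DLVIII = 558
559 + 558 = 1117

MCXVII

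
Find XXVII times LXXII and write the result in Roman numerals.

XXVII = 27
LXXII = 72
27 × 72 = 1944

MCMXLIV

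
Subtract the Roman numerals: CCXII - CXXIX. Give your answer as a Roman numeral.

CCXII = 212
CXXIX = 129
212 - 129 = 83

LXXXIII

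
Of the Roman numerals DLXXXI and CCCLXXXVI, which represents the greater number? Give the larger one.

DLXXXI = 581
CCCLXXXVI = 386
581 is larger

DLXXXI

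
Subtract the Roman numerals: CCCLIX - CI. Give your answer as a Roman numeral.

CCCLIX = 359
CI = 101
359 - 101 = 258

CCLVIII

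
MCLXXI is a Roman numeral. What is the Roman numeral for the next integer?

MCLXXI = 1171; next is 1172

MCLXXII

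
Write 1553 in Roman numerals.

Convert 1553 to Roman numerals:
  1553 contains 1×1000 (M)
  553 contains 1×500 (D)
  53 contains 1×50 (L)
  3 contains 3×1 (III)

MDLIII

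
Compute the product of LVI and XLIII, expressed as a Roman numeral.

LVI = 56
XLIII = 43
56 × 43 = 2408

MMCDVIII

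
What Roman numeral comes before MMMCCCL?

MMMCCCL = 3350; previous is 3349

MMMCCCXLIX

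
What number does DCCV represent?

DCCV: D=500, C=100, C=100, V=5
500 + 100 + 100 + 5 = 705

705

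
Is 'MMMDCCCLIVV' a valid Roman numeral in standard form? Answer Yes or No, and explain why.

'MMMDCCCLIVV': V should not appear more than once

No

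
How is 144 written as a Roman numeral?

Convert 144 to Roman numerals:
  144 contains 1×100 (C)
  44 contains 1×40 (XL)
  4 contains 1×4 (IV)

CXLIV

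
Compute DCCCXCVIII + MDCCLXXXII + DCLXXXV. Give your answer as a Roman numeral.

DCCCXCVIII = 898, MDCCLXXXII = 1782, DCLXXXV = 685
898 + 1782 = 2680
2680 + 685 = 3365

MMMCCCLXV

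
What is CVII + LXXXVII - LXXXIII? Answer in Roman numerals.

CVII = 107, LXXXVII = 87, LXXXIII = 83
107 + 87 = 194
194 - 83 = 111

CXI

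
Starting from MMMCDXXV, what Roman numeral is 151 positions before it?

MMMCDXXV = 3425
3425 - 151 = 3274

MMMCCLXXIV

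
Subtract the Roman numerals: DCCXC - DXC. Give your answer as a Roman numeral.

DCCXC = 790
DXC = 590
790 - 590 = 200

CC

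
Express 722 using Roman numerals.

Convert 722 to Roman numerals:
  722 contains 1×500 (D)
  222 contains 2×100 (CC)
  22 contains 2×10 (XX)
  2 contains 2×1 (II)

DCCXXII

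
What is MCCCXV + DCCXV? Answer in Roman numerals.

MCCCXV = 1315
DCCXV = 715
1315 + 715 = 2030

MMXXX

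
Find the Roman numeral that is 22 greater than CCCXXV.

CCCXXV = 325
325 + 22 = 347

CCCXLVII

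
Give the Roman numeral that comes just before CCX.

CCX = 210; previous is 209

CCIX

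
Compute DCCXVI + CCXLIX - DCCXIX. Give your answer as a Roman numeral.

DCCXVI = 716, CCXLIX = 249, DCCXIX = 719
716 + 249 = 965
965 - 719 = 246

CCXLVI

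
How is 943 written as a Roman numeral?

Convert 943 to Roman numerals:
  943 contains 1×900 (CM)
  43 contains 1×40 (XL)
  3 contains 3×1 (III)

CMXLIII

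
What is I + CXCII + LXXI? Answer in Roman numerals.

I = 1, CXCII = 192, LXXI = 71
1 + 192 = 193
193 + 71 = 264

CCLXIV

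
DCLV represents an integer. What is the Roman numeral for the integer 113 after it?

DCLV = 655
655 + 113 = 768

DCCLXVIII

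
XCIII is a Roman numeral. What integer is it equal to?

XCIII: XC=90, I=1, I=1, I=1
90 + 1 + 1 + 1 = 93

93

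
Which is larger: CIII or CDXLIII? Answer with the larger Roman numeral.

CIII = 103
CDXLIII = 443
443 is larger

CDXLIII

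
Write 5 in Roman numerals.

Convert 5 to Roman numerals:
  5 contains 1×5 (V)

V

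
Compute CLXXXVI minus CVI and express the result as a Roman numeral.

CLXXXVI = 186
CVI = 106
186 - 106 = 80

LXXX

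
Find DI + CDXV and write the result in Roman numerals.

DI = 501
CDXV = 415
501 + 415 = 916

CMXVI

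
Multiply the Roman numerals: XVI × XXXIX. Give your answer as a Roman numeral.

XVI = 16
XXXIX = 39
16 × 39 = 624

DCXXIV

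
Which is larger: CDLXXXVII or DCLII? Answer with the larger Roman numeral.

CDLXXXVII = 487
DCLII = 652
652 is larger

DCLII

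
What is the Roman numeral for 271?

Convert 271 to Roman numerals:
  271 contains 2×100 (CC)
  71 contains 1×50 (L)
  21 contains 2×10 (XX)
  1 contains 1×1 (I)

CCLXXI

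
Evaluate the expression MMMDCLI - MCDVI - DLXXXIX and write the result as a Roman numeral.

MMMDCLI = 3651, MCDVI = 1406, DLXXXIX = 589
3651 - 1406 = 2245
2245 - 589 = 1656

MDCLVI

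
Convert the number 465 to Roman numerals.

Convert 465 to Roman numerals:
  465 contains 1×400 (CD)
  65 contains 1×50 (L)
  15 contains 1×10 (X)
  5 contains 1×5 (V)

CDLXV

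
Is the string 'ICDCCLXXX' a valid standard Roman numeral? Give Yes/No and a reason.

'ICDCCLXXX': Invalid subtractive combination: IC

No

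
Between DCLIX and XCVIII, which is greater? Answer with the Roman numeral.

DCLIX = 659
XCVIII = 98
659 is larger

DCLIX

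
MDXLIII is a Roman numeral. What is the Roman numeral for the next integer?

MDXLIII = 1543; next is 1544

MDXLIV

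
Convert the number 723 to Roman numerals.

Convert 723 to Roman numerals:
  723 contains 1×500 (D)
  223 contains 2×100 (CC)
  23 contains 2×10 (XX)
  3 contains 3×1 (III)

DCCXXIII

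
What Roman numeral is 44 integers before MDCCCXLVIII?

MDCCCXLVIII = 1848
1848 - 44 = 1804

MDCCCIV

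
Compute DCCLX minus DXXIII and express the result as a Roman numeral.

DCCLX = 760
DXXIII = 523
760 - 523 = 237

CCXXXVII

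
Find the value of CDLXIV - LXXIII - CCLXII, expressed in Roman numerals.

CDLXIV = 464, LXXIII = 73, CCLXII = 262
464 - 73 = 391
391 - 262 = 129

CXXIX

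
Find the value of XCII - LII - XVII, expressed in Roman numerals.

XCII = 92, LII = 52, XVII = 17
92 - 52 = 40
40 - 17 = 23

XXIII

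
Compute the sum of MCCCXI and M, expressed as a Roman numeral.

MCCCXI = 1311
M = 1000
1311 + 1000 = 2311

MMCCCXI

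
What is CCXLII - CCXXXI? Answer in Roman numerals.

CCXLII = 242
CCXXXI = 231
242 - 231 = 11

XI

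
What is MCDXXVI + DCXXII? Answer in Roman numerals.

MCDXXVI = 1426
DCXXII = 622
1426 + 622 = 2048

MMXLVIII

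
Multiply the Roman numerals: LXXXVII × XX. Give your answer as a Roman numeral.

LXXXVII = 87
XX = 20
87 × 20 = 1740

MDCCXL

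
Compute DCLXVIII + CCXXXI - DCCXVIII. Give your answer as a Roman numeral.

DCLXVIII = 668, CCXXXI = 231, DCCXVIII = 718
668 + 231 = 899
899 - 718 = 181

CLXXXI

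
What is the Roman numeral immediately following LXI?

LXI = 61; next is 62

LXII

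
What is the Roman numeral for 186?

Convert 186 to Roman numerals:
  186 contains 1×100 (C)
  86 contains 1×50 (L)
  36 contains 3×10 (XXX)
  6 contains 1×5 (V)
  1 contains 1×1 (I)

CLXXXVI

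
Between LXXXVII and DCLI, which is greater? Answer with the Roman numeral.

LXXXVII = 87
DCLI = 651
651 is larger

DCLI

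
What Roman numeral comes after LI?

LI = 51; next is 52

LII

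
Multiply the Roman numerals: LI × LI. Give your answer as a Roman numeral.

LI = 51
LI = 51
51 × 51 = 2601

MMDCI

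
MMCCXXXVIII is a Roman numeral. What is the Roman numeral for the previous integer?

MMCCXXXVIII = 2238; previous is 2237

MMCCXXXVII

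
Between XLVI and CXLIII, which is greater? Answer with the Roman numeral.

XLVI = 46
CXLIII = 143
143 is larger

CXLIII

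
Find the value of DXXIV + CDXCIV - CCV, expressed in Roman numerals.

DXXIV = 524, CDXCIV = 494, CCV = 205
524 + 494 = 1018
1018 - 205 = 813

DCCCXIII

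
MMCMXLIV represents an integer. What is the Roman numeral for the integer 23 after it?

MMCMXLIV = 2944
2944 + 23 = 2967

MMCMLXVII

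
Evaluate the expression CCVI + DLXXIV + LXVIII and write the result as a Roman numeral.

CCVI = 206, DLXXIV = 574, LXVIII = 68
206 + 574 = 780
780 + 68 = 848

DCCCXLVIII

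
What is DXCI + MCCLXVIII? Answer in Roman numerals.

DXCI = 591
MCCLXVIII = 1268
591 + 1268 = 1859

MDCCCLIX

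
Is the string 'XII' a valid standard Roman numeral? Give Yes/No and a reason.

'XII': Check the rules: uses only the symbols I, V, X, L, C, D, M; no symbol is repeated more than three times in a row; V, L and D each appear at most once; no smaller symbol precedes a larger one (values never increase from left to right). Value: X (10) + I (1) + I (1) = 12. So it is a valid standard Roman numeral.

Yes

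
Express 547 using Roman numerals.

Convert 547 to Roman numerals:
  547 contains 1×500 (D)
  47 contains 1×40 (XL)
  7 contains 1×5 (V)
  2 contains 2×1 (II)

DXLVII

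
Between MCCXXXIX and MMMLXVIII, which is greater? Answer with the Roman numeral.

MCCXXXIX = 1239
MMMLXVIII = 3068
3068 is larger

MMMLXVIII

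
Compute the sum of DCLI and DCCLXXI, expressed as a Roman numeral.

DCLI = 651
DCCLXXI = 771
651 + 771 = 1422

MCDXXII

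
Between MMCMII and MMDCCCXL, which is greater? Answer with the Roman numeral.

MMCMII = 2902
MMDCCCXL = 2840
2902 is larger

MMCMII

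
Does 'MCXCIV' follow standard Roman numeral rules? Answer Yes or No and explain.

'MCXCIV': Check the rules: uses only the symbols I, V, X, L, C, D, M; no symbol is repeated more than three times in a row; V, L and D each appear at most once; the only places a smaller symbol precedes a larger one are the allowed subtractive pairs XC, IV, the symbol right after such a pair (if any) is smaller than the pair's first symbol, and otherwise the values never increase from left to right. Value: M (1000) + C (100) + XC (90) + IV (4) = 1194. So it is a valid standard Roman numeral.

Yes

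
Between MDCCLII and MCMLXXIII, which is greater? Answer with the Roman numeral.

MDCCLII = 1752
MCMLXXIII = 1973
1973 is larger

MCMLXXIII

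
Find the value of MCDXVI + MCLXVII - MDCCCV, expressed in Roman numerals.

MCDXVI = 1416, MCLXVII = 1167, MDCCCV = 1805
1416 + 1167 = 2583
2583 - 1805 = 778

DCCLXXVIII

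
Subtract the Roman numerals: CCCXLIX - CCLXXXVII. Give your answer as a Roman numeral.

CCCXLIX = 349
CCLXXXVII = 287
349 - 287 = 62

LXII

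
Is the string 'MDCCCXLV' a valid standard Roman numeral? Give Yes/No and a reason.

'MDCCCXLV': Check the rules: uses only the symbols I, V, X, L, C, D, M; no symbol is repeated more than three times in a row; V, L and D each appear at most once; the only place a smaller symbol precedes a larger one is the allowed subtractive pair XL, the symbol right after such a pair (if any) is smaller than the pair's first symbol, and otherwise the values never increase from left to right. Value: M (1000) + D (500) + C (100) + C (100) + C (100) + XL (40) + V (5) = 1845. So it is a valid standard Roman numeral.

Yes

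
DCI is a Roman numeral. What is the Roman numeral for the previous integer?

DCI = 601; previous is 600

DC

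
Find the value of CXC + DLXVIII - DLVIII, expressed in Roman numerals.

CXC = 190, DLXVIII = 568, DLVIII = 558
190 + 568 = 758
758 - 558 = 200

CC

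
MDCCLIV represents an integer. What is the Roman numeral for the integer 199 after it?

MDCCLIV = 1754
1754 + 199 = 1953

MCMLIII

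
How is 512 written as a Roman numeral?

Convert 512 to Roman numerals:
  512 contains 1×500 (D)
  12 contains 1×10 (X)
  2 contains 2×1 (II)

DXII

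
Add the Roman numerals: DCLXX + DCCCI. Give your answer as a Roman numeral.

DCLXX = 670
DCCCI = 801
670 + 801 = 1471

MCDLXXI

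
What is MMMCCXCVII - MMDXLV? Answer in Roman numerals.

MMMCCXCVII = 3297
MMDXLV = 2545
3297 - 2545 = 752

DCCLII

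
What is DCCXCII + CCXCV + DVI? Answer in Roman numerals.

DCCXCII = 792, CCXCV = 295, DVI = 506
792 + 295 = 1087
1087 + 506 = 1593

MDXCIII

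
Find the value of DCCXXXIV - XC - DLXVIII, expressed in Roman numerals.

DCCXXXIV = 734, XC = 90, DLXVIII = 568
734 - 90 = 644
644 - 568 = 76

LXXVI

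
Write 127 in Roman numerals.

Convert 127 to Roman numerals:
  127 contains 1×100 (C)
  27 contains 2×10 (XX)
  7 contains 1×5 (V)
  2 contains 2×1 (II)

CXXVII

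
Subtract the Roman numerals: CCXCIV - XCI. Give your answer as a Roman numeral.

CCXCIV = 294
XCI = 91
294 - 91 = 203

CCIII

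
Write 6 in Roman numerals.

Convert 6 to Roman numerals:
  6 contains 1×5 (V)
  1 contains 1×1 (I)

VI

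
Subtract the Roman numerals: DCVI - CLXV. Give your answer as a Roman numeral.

DCVI = 606
CLXV = 165
606 - 165 = 441

CDXLI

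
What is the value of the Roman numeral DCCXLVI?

DCCXLVI: D=500, C=100, C=100, XL=40, V=5, I=1
500 + 100 + 100 + 40 + 5 + 1 = 746

746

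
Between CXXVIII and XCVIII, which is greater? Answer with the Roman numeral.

CXXVIII = 128
XCVIII = 98
128 is larger

CXXVIII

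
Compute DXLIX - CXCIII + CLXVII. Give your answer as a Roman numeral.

DXLIX = 549, CXCIII = 193, CLXVII = 167
549 - 193 = 356
356 + 167 = 523

DXXIII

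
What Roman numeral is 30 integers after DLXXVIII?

DLXXVIII = 578
578 + 30 = 608

DCVIII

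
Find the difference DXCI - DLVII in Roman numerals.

DXCI = 591
DLVII = 557
591 - 557 = 34

XXXIV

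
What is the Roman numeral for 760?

Convert 760 to Roman numerals:
  760 contains 1×500 (D)
  260 contains 2×100 (CC)
  60 contains 1×50 (L)
  10 contains 1×10 (X)

DCCLX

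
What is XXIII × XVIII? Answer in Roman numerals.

XXIII = 23
XVIII = 18
23 × 18 = 414

CDXIV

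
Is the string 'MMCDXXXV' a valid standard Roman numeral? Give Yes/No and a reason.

'MMCDXXXV': Check the rules: uses only the symbols I, V, X, L, C, D, M; no symbol is repeated more than three times in a row; V, L and D each appear at most once; the only place a smaller symbol precedes a larger one is the allowed subtractive pair CD, the symbol right after such a pair (if any) is smaller than the pair's first symbol, and otherwise the values never increase from left to right. Value: M (1000) + M (1000) + CD (400) + X (10) + X (10) + X (10) + V (5) = 2435. So it is a valid standard Roman numeral.

Yes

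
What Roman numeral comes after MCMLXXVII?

MCMLXXVII = 1977, so the next integer is 1977 + 1 = 1978

MCMLXXVIII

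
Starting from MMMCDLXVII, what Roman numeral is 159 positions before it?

MMMCDLXVII = 3467
3467 - 159 = 3308

MMMCCCVIII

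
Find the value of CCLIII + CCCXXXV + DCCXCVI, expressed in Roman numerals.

CCLIII = 253, CCCXXXV = 335, DCCXCVI = 796
253 + 335 = 588
588 + 796 = 1384

MCCCLXXXIV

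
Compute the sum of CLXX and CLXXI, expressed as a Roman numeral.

CLXX = 170
CLXXI = 171
170 + 171 = 341

CCCXLI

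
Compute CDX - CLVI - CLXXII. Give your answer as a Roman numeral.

CDX = 410, CLVI = 156, CLXXII = 172
410 - 156 = 254
254 - 172 = 82

LXXXII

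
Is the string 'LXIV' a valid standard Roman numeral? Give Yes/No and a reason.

'LXIV': Check the rules: uses only the symbols I, V, X, L, C, D, M; no symbol is repeated more than three times in a row; V, L and D each appear at most once; the only place a smaller symbol precedes a larger one is the allowed subtractive pair IV, the symbol right after such a pair (if any) is smaller than the pair's first symbol, and otherwise the values never increase from left to right. Value: L (50) + X (10) + IV (4) = 64. So it is a valid standard Roman numeral.

Yes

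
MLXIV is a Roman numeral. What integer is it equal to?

MLXIV: M=1000, L=50, X=10, IV=4
1000 + 50 + 10 + 4 = 1064

1064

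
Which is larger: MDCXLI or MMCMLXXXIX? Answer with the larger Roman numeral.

MDCXLI = 1641
MMCMLXXXIX = 2989
2989 is larger

MMCMLXXXIX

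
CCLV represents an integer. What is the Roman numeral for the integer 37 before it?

CCLV = 255
255 - 37 = 218

CCXVIII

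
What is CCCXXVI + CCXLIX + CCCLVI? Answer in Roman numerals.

CCCXXVI = 326, CCXLIX = 249, CCCLVI = 356
326 + 249 = 575
575 + 356 = 931

CMXXXI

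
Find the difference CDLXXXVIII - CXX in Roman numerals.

CDLXXXVIII = 488
CXX = 120
488 - 120 = 368

CCCLXVIII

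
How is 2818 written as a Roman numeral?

Convert 2818 to Roman numerals:
  2818 contains 2×1000 (MM)
  818 contains 1×500 (D)
  318 contains 3×100 (CCC)
  18 contains 1×10 (X)
  8 contains 1×5 (V)
  3 contains 3×1 (III)

MMDCCCXVIII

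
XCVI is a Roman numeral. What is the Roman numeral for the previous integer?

XCVI = 96; previous is 95

XCV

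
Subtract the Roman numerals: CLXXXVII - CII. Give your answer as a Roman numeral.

CLXXXVII = 187
CII = 102
187 - 102 = 85

LXXXV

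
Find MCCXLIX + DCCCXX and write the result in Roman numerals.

MCCXLIX = 1249
DCCCXX = 820
1249 + 820 = 2069

MMLXIX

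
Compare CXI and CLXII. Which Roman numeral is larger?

CXI = 111
CLXII = 162
162 is larger

CLXII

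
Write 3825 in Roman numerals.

Convert 3825 to Roman numerals:
  3825 contains 3×1000 (MMM)
  825 contains 1×500 (D)
  325 contains 3×100 (CCC)
  25 contains 2×10 (XX)
  5 contains 1×5 (V)

MMMDCCCXXV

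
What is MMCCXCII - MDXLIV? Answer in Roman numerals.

MMCCXCII = 2292
MDXLIV = 1544
2292 - 1544 = 748

DCCXLVIII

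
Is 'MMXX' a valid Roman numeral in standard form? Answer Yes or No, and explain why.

'MMXX': Check the rules: uses only the symbols I, V, X, L, C, D, M; no symbol is repeated more than three times in a row; V, L and D each appear at most once; no smaller symbol precedes a larger one (values never increase from left to right). Value: M (1000) + M (1000) + X (10) + X (10) = 2020. So it is a valid standard Roman numeral.

Yes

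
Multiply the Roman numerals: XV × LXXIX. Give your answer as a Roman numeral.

XV = 15
LXXIX = 79
15 × 79 = 1185

MCLXXXV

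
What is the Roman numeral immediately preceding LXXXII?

LXXXII = 82; previous is 81

LXXXI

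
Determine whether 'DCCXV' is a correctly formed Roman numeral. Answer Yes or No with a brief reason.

'DCCXV': Check the rules: uses only the symbols I, V, X, L, C, D, M; no symbol is repeated more than three times in a row; V, L and D each appear at most once; no smaller symbol precedes a larger one (values never increase from left to right). Value: D (500) + C (100) + C (100) + X (10) + V (5) = 715. So it is a valid standard Roman numeral.

Yes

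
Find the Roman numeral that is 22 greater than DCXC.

DCXC = 690
690 + 22 = 712

DCCXII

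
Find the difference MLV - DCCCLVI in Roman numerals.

MLV = 1055
DCCCLVI = 856
1055 - 856 = 199

CXCIX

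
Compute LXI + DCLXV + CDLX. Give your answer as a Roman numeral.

LXI = 61, DCLXV = 665, CDLX = 460
61 + 665 = 726
726 + 460 = 1186

MCLXXXVI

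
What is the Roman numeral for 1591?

Convert 1591 to Roman numerals:
  1591 contains 1×1000 (M)
  591 contains 1×500 (D)
  91 contains 1×90 (XC)
  1 contains 1×1 (I)

MDXCI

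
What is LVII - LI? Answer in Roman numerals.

LVII = 57
LI = 51
57 - 51 = 6

VI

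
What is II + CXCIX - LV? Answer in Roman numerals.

II = 2, CXCIX = 199, LV = 55
2 + 199 = 201
201 - 55 = 146

CXLVI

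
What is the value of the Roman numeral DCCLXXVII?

DCCLXXVII: D=500, C=100, C=100, L=50, X=10, X=10, V=5, I=1, I=1
500 + 100 + 100 + 50 + 10 + 10 + 5 + 1 + 1 = 777

777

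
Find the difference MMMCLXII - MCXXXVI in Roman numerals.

MMMCLXII = 3162
MCXXXVI = 1136
3162 - 1136 = 2026

MMXXVI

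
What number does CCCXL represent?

CCCXL: C=100, C=100, C=100, XL=40
100 + 100 + 100 + 40 = 340

340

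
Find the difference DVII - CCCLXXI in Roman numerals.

DVII = 507
CCCLXXI = 371
507 - 371 = 136

CXXXVI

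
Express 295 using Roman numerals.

Convert 295 to Roman numerals:
  295 contains 2×100 (CC)
  95 contains 1×90 (XC)
  5 contains 1×5 (V)

CCXCV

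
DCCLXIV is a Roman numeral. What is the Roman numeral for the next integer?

DCCLXIV = 764, so the next integer is 764 + 1 = 765

DCCLXV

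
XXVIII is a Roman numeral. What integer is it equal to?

XXVIII: X=10, X=10, V=5, I=1, I=1, I=1
10 + 10 + 5 + 1 + 1 + 1 = 28

28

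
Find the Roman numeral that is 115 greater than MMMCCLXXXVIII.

MMMCCLXXXVIII = 3288
3288 + 115 = 3403

MMMCDIII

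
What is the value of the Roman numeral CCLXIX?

CCLXIX: C=100, C=100, L=50, X=10, IX=9
100 + 100 + 50 + 10 + 9 = 269

269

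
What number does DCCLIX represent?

DCCLIX: D=500, C=100, C=100, L=50, IX=9
500 + 100 + 100 + 50 + 9 = 759

759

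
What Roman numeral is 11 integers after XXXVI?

XXXVI = 36
36 + 11 = 47

XLVII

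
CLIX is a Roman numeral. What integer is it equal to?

CLIX: C=100, L=50, IX=9
100 + 50 + 9 = 159

159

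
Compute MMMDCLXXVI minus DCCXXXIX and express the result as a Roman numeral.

MMMDCLXXVI = 3676
DCCXXXIX = 739
3676 - 739 = 2937

MMCMXXXVII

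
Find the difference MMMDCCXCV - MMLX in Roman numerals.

MMMDCCXCV = 3795
MMLX = 2060
3795 - 2060 = 1735

MDCCXXXV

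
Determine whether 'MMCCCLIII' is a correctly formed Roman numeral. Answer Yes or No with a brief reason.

'MMCCCLIII': Check the rules: uses only the symbols I, V, X, L, C, D, M; no symbol is repeated more than three times in a row; V, L and D each appear at most once; no smaller symbol precedes a larger one (values never increase from left to right). Value: M (1000) + M (1000) + C (100) + C (100) + C (100) + L (50) + I (1) + I (1) + I (1) = 2353. So it is a valid standard Roman numeral.

Yes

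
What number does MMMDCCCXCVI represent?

MMMDCCCXCVI: M=1000, M=1000, M=1000, D=500, C=100, C=100, C=100, XC=90, V=5, I=1
1000 + 1000 + 1000 + 500 + 100 + 100 + 100 + 90 + 5 + 1 = 3896

3896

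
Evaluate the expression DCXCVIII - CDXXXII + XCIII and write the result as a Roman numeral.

DCXCVIII = 698, CDXXXII = 432, XCIII = 93
698 - 432 = 266
266 + 93 = 359

CCCLIX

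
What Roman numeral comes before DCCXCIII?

DCCXCIII = 793; previous is 792

DCCXCII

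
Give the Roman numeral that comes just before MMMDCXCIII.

MMMDCXCIII = 3693, so the previous integer is 3693 - 1 = 3692

MMMDCXCII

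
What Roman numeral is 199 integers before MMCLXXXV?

MMCLXXXV = 2185
2185 - 199 = 1986

MCMLXXXVI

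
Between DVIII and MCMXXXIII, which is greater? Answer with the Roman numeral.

DVIII = 508
MCMXXXIII = 1933
1933 is larger

MCMXXXIII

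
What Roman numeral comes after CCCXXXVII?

CCCXXXVII = 337, so the next integer is 337 + 1 = 338

CCCXXXVIII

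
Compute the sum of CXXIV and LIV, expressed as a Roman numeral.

CXXIV = 124
LIV = 54
124 + 54 = 178

CLXXVIII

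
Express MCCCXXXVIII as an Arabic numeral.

MCCCXXXVIII: M=1000, C=100, C=100, C=100, X=10, X=10, X=10, V=5, I=1, I=1, I=1
1000 + 100 + 100 + 100 + 10 + 10 + 10 + 5 + 1 + 1 + 1 = 1338

1338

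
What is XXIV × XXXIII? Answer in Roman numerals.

XXIV = 24
XXXIII = 33
24 × 33 = 792

DCCXCII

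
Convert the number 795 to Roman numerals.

Convert 795 to Roman numerals:
  795 contains 1×500 (D)
  295 contains 2×100 (CC)
  95 contains 1×90 (XC)
  5 contains 1×5 (V)

DCCXCV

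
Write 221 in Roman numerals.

Convert 221 to Roman numerals:
  221 contains 2×100 (CC)
  21 contains 2×10 (XX)
  1 contains 1×1 (I)

CCXXI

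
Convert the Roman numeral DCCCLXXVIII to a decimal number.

DCCCLXXVIII: D=500, C=100, C=100, C=100, L=50, X=10, X=10, V=5, I=1, I=1, I=1
500 + 100 + 100 + 100 + 50 + 10 + 10 + 5 + 1 + 1 + 1 = 878

878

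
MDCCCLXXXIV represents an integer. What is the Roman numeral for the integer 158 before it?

MDCCCLXXXIV = 1884
1884 - 158 = 1726

MDCCXXVI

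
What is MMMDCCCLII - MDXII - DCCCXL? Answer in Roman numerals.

MMMDCCCLII = 3852, MDXII = 1512, DCCCXL = 840
3852 - 1512 = 2340
2340 - 840 = 1500

MD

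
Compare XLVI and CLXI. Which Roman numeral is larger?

XLVI = 46
CLXI = 161
161 is larger

CLXI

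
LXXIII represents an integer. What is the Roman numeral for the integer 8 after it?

LXXIII = 73
73 + 8 = 81

LXXXI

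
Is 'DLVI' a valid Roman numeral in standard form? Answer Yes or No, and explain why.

'DLVI': Check the rules: uses only the symbols I, V, X, L, C, D, M; no symbol is repeated more than three times in a row; V, L and D each appear at most once; no smaller symbol precedes a larger one (values never increase from left to right). Value: D (500) + L (50) + V (5) + I (1) = 556. So it is a valid standard Roman numeral.

Yes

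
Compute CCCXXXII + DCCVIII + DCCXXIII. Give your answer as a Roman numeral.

CCCXXXII = 332, DCCVIII = 708, DCCXXIII = 723
332 + 708 = 1040
1040 + 723 = 1763

MDCCLXIII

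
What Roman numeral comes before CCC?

CCC = 300, so the previous integer is 300 - 1 = 299

CCXCIX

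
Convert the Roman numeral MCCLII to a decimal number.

MCCLII: M=1000, C=100, C=100, L=50, I=1, I=1
1000 + 100 + 100 + 50 + 1 + 1 = 1252

1252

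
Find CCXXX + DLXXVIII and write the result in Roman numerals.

CCXXX = 230
DLXXVIII = 578
230 + 578 = 808

DCCCVIII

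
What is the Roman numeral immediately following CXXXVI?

CXXXVI = 136, so the next integer is 136 + 1 = 137

CXXXVII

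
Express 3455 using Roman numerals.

Convert 3455 to Roman numerals:
  3455 contains 3×1000 (MMM)
  455 contains 1×400 (CD)
  55 contains 1×50 (L)
  5 contains 1×5 (V)

MMMCDLV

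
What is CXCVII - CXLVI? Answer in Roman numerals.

CXCVII = 197
CXLVI = 146
197 - 146 = 51

LI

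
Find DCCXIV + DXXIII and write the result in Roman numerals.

DCCXIV = 714
DXXIII = 523
714 + 523 = 1237

MCCXXXVII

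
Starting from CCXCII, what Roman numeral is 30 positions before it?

CCXCII = 292
292 - 30 = 262

CCLXII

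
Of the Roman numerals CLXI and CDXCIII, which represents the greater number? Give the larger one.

CLXI = 161
CDXCIII = 493
493 is larger

CDXCIII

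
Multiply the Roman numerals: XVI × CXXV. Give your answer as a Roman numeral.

XVI = 16
CXXV = 125
16 × 125 = 2000

MM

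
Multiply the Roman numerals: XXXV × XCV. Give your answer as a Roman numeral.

XXXV = 35
XCV = 95
35 × 95 = 3325

MMMCCCXXV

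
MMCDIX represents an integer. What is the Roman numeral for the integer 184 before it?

MMCDIX = 2409
2409 - 184 = 2225

MMCCXXV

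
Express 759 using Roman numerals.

Convert 759 to Roman numerals:
  759 contains 1×500 (D)
  259 contains 2×100 (CC)
  59 contains 1×50 (L)
  9 contains 1×9 (IX)

DCCLIX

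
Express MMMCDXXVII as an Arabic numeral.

MMMCDXXVII: M=1000, M=1000, M=1000, CD=400, X=10, X=10, V=5, I=1, I=1
1000 + 1000 + 1000 + 400 + 10 + 10 + 5 + 1 + 1 = 3427

3427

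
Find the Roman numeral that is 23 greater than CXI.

CXI = 111
111 + 23 = 134

CXXXIV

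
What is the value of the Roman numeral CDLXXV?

CDLXXV: CD=400, L=50, X=10, X=10, V=5
400 + 50 + 10 + 10 + 5 = 475

475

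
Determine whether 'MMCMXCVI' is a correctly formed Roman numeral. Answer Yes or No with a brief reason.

'MMCMXCVI': Check the rules: uses only the symbols I, V, X, L, C, D, M; no symbol is repeated more than three times in a row; V, L and D each appear at most once; the only places a smaller symbol precedes a larger one are the allowed subtractive pairs CM, XC, the symbol right after such a pair (if any) is smaller than the pair's first symbol, and otherwise the values never increase from left to right. Value: M (1000) + M (1000) + CM (900) + XC (90) + V (5) + I (1) = 2996. So it is a valid standard Roman numeral.

Yes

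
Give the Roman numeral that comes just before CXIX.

CXIX = 119, so the previous integer is 119 - 1 = 118

CXVIII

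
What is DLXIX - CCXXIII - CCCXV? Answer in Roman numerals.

DLXIX = 569, CCXXIII = 223, CCCXV = 315
569 - 223 = 346
346 - 315 = 31

XXXI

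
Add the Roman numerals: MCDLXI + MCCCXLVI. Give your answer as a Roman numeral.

MCDLXI = 1461
MCCCXLVI = 1346
1461 + 1346 = 2807

MMDCCCVII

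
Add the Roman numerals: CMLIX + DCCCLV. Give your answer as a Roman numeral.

CMLIX = 959
DCCCLV = 855
959 + 855 = 1814

MDCCCXIV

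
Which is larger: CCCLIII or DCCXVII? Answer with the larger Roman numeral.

CCCLIII = 353
DCCXVII = 717
717 is larger

DCCXVII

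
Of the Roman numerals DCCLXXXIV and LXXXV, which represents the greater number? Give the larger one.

DCCLXXXIV = 784
LXXXV = 85
784 is larger

DCCLXXXIV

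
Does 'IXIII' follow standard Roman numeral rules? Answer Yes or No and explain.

'IXIII': I cannot come right after the subtractive pair IX: once I is subtracted in IX, the next symbol must be smaller than I

No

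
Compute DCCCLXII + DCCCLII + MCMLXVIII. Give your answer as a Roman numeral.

DCCCLXII = 862, DCCCLII = 852, MCMLXVIII = 1968
862 + 852 = 1714
1714 + 1968 = 3682

MMMDCLXXXII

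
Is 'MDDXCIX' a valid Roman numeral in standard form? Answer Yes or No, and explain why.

'MDDXCIX': D should not appear more than once

No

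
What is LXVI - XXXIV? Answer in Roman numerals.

LXVI = 66
XXXIV = 34
66 - 34 = 32

XXXII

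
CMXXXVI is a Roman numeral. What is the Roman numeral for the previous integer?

CMXXXVI = 936, so the previous integer is 936 - 1 = 935

CMXXXV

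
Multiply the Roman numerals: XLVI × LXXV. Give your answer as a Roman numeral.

XLVI = 46
LXXV = 75
46 × 75 = 3450

MMMCDL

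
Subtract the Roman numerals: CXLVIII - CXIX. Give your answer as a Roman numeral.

CXLVIII = 148
CXIX = 119
148 - 119 = 29

XXIX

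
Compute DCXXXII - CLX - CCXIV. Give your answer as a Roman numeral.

DCXXXII = 632, CLX = 160, CCXIV = 214
632 - 160 = 472
472 - 214 = 258

CCLVIII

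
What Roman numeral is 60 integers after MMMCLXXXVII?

MMMCLXXXVII = 3187
3187 + 60 = 3247

MMMCCXLVII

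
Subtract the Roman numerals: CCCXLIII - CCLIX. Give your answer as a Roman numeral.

CCCXLIII = 343
CCLIX = 259
343 - 259 = 84

LXXXIV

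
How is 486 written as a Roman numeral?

Convert 486 to Roman numerals:
  486 contains 1×400 (CD)
  86 contains 1×50 (L)
  36 contains 3×10 (XXX)
  6 contains 1×5 (V)
  1 contains 1×1 (I)

CDLXXXVI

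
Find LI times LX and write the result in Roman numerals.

LI = 51
LX = 60
51 × 60 = 3060

MMMLX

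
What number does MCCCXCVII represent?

MCCCXCVII: M=1000, C=100, C=100, C=100, XC=90, V=5, I=1, I=1
1000 + 100 + 100 + 100 + 90 + 5 + 1 + 1 = 1397

1397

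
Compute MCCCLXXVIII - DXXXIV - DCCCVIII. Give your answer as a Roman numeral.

MCCCLXXVIII = 1378, DXXXIV = 534, DCCCVIII = 808
1378 - 534 = 844
844 - 808 = 36

XXXVI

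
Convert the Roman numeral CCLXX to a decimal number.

CCLXX: C=100, C=100, L=50, X=10, X=10
100 + 100 + 50 + 10 + 10 = 270

270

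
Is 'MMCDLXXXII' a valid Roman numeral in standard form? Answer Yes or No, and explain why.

'MMCDLXXXII': Check the rules: uses only the symbols I, V, X, L, C, D, M; no symbol is repeated more than three times in a row; V, L and D each appear at most once; the only place a smaller symbol precedes a larger one is the allowed subtractive pair CD, the symbol right after such a pair (if any) is smaller than the pair's first symbol, and otherwise the values never increase from left to right. Value: M (1000) + M (1000) + CD (400) + L (50) + X (10) + X (10) + X (10) + I (1) + I (1) = 2482. So it is a valid standard Roman numeral.

Yes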